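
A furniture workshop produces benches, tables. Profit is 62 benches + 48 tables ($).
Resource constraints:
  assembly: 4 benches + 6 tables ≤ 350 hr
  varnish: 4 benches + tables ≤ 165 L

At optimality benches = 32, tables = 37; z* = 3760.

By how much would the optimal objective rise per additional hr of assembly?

6.5

At the optimum: assembly uses 350 of 350 (binding); varnish uses 165 of 165 (binding).
The binding rows give the dual system: 4·y_assembly + 4·y_varnish = 62 and 6·y_assembly + 1·y_varnish = 48.
→ y_assembly = 6.5 and y_varnish = 9.
Shadow price of assembly = 6.5.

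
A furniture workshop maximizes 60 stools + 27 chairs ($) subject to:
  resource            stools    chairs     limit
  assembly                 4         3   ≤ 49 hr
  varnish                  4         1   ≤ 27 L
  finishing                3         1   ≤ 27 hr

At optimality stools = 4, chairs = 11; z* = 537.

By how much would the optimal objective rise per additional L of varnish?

At the optimum: assembly uses 49 of 49 (binding); varnish uses 27 of 27 (binding); finishing uses 23 of 27 (slack = 4).
Since finishing is not tight, its dual is 0.
Dual feasibility on the basic columns requires 4·y_assembly + 4·y_varnish = 60, 3·y_assembly + 1·y_varnish = 27.
This yields shadow prices y_assembly = 6, y_varnish = 9.
Shadow price of varnish = 9.

9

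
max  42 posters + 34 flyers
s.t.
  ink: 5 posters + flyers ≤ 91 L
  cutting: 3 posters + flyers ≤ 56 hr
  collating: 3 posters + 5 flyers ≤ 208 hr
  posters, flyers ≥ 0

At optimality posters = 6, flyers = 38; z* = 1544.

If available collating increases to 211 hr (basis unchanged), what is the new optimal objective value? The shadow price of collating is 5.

Δb = 3, so new z* = 1544 + (5)·(3) = 1544 + 15 = 1559.

1559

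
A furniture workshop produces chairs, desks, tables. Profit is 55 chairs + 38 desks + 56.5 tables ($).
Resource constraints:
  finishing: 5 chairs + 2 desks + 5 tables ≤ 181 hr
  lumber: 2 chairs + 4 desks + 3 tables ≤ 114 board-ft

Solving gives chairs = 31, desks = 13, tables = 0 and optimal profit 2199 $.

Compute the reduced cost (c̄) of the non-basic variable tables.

-3.5

At the optimum: finishing uses 181 of 181 (binding); lumber uses 114 of 114 (binding).
The binding rows give the dual system: 5·y_finishing + 2·y_lumber = 55 and 2·y_finishing + 4·y_lumber = 38.
Solving: y_finishing = 9, y_lumber = 5.
Reduced cost of tables: c₃ − yᵀa₃ = 56.5 − (9·5 + 5·3) = 56.5 − 60 = -3.5.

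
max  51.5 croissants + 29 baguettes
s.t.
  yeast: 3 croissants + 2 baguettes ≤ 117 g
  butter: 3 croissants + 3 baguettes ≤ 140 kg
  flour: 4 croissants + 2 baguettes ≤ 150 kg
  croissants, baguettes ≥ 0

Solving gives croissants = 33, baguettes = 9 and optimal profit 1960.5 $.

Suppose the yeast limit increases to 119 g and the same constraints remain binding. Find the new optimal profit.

At the optimum: yeast uses 117 of 117 (binding); butter uses 126 of 140 (slack = 14); flour uses 150 of 150 (binding).
By complementary slackness, y = 0 for the non-binding constraint.
From A_Bᵀ y = c: 3·y_yeast + 4·y_flour = 51.5; 2·y_yeast + 2·y_flour = 29.
→ y_yeast = 6.5 and y_flour = 8.
Δz = y_yeast·Δb = 6.5 × (2) = 13, so new z* = 1960.5 + 13 = 1973.5.

1973.5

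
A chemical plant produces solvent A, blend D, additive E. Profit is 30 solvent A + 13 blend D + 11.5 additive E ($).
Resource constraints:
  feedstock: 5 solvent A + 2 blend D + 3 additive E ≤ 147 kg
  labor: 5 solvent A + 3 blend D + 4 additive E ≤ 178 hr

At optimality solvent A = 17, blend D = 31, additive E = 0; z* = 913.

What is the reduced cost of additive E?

-7.5

Both feedstock and labor are binding at x*.
Dual feasibility on the basic columns requires 5·y_feedstock + 5·y_labor = 30, 2·y_feedstock + 3·y_labor = 13.
This yields shadow prices y_feedstock = 5, y_labor = 1.
Reduced cost of additive E: c₃ − yᵀa₃ = 11.5 − (5·3 + 1·4) = 11.5 − 19 = -7.5.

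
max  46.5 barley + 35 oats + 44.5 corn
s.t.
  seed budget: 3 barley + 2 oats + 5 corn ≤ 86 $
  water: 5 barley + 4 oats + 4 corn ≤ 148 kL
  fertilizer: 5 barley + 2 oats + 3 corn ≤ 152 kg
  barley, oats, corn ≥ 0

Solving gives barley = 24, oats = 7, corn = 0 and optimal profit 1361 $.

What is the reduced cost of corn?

At the optimum: seed budget uses 86 of 86 (binding); water uses 148 of 148 (binding); fertilizer uses 134 of 152 (slack = 18).
Slack constraints have shadow price 0 (complementary slackness).
From A_Bᵀ y = c: 3·y_seed budget + 5·y_water = 46.5; 2·y_seed budget + 4·y_water = 35.
→ y_seed budget = 5.5 and y_water = 6.
Reduced cost of corn: c₃ − yᵀa₃ = 44.5 − (5.5·5 + 6·4) = 44.5 − 51.5 = -7.

-7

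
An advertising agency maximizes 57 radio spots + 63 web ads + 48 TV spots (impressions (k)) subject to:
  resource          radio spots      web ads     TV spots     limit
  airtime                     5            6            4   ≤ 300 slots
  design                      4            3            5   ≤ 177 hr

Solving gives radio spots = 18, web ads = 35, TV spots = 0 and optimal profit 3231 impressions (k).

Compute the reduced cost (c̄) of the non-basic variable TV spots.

At the optimum: airtime uses 300 of 300 (binding); design uses 177 of 177 (binding).
Dual feasibility on the basic columns requires 5·y_airtime + 4·y_design = 57, 6·y_airtime + 3·y_design = 63.
→ y_airtime = 9 and y_design = 3.
Reduced cost of TV spots: c₃ − yᵀa₃ = 48 − (9·4 + 3·5) = 48 − 51 = -3.

-3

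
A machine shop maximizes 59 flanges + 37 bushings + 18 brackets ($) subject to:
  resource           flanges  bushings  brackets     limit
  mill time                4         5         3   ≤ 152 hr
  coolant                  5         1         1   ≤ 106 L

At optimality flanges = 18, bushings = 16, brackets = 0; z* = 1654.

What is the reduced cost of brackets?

-7

At the optimum: mill time uses 152 of 152 (binding); coolant uses 106 of 106 (binding).
The binding rows give the dual system: 4·y_mill time + 5·y_coolant = 59 and 5·y_mill time + 1·y_coolant = 37.
Solving: y_mill time = 6, y_coolant = 7.
Reduced cost of brackets: c₃ − yᵀa₃ = 18 − (6·3 + 7·1) = 18 − 25 = -7.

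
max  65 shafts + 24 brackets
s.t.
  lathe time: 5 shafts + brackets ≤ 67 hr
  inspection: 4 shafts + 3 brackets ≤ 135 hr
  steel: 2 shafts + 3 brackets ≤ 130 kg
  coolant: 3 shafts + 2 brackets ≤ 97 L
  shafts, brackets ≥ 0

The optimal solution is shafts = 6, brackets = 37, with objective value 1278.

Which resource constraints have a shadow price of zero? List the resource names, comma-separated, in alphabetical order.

coolant, steel

lathe time: 67/67 (binding)
inspection: 135/135 (binding)
steel: 123/130 (slack 7)
coolant: 92/97 (slack 5)
By complementary slackness, a constraint with positive slack has shadow price 0 → coolant, steel.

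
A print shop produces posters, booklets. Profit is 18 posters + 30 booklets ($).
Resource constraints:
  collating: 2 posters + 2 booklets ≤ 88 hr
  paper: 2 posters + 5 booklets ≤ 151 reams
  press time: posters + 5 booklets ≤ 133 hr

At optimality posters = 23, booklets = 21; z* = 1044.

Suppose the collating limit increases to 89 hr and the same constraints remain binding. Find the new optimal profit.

At the optimum: collating uses 88 of 88 (binding); paper uses 151 of 151 (binding); press time uses 128 of 133 (slack = 5).
Since press time is not tight, its dual is 0.
From A_Bᵀ y = c: 2·y_collating + 2·y_paper = 18; 2·y_collating + 5·y_paper = 30.
→ y_collating = 5 and y_paper = 4.
Δz = y_collating·Δb = 5 × (1) = 5, so new z* = 1044 + 5 = 1049.

1049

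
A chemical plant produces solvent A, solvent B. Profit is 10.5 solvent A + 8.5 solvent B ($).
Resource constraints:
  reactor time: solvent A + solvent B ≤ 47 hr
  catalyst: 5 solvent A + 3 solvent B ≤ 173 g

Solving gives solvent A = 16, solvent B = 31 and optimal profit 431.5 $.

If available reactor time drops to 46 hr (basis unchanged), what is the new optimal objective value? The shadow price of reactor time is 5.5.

Δb = -1, so new z* = 431.5 + (5.5)·(-1) = 431.5 − 5.5 = 426.

426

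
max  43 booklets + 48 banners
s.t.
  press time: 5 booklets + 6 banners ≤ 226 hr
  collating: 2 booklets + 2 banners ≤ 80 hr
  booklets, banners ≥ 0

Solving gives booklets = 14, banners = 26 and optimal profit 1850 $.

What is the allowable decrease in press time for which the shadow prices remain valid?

26

Binding constraints: press time, collating. The basis is B = [[5,6],[2,2]] with det -2.
Per unit decrease in press time, x* moves by d = (1, -1).
The basis stays optimal until banners reaches 0; allowable decrease = 26 hr.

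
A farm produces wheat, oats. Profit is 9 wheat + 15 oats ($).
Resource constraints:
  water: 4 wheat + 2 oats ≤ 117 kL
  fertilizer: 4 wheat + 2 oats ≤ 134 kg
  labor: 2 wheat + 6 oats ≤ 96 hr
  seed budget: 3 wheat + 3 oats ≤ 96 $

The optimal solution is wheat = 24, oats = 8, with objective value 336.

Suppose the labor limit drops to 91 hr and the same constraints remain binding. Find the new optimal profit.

328.5

Binding: labor and seed budget. Non-binding: water (5 unused), fertilizer (22 unused).
Since water, fertilizer are not tight, their duals are 0.
Dual feasibility on the basic columns requires 2·y_labor + 3·y_seed budget = 9, 6·y_labor + 3·y_seed budget = 15.
Solving: y_labor = 1.5, y_seed budget = 2.
Δz = y_labor·Δb = 1.5 × (-5) = -7.5, so new z* = 336 − 7.5 = 328.5.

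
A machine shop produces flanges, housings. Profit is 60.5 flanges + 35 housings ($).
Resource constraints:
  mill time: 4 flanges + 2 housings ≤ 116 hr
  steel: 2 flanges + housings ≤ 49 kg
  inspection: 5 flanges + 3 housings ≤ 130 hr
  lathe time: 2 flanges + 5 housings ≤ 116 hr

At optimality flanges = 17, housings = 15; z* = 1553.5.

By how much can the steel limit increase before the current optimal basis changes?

Binding constraints: steel, inspection. The basis is B = [[2,1],[5,3]] with det 1.
Per unit increase in steel, x* moves by d = (3, -5).
The basis stays optimal until housings reaches 0; allowable increase = 3 kg.

3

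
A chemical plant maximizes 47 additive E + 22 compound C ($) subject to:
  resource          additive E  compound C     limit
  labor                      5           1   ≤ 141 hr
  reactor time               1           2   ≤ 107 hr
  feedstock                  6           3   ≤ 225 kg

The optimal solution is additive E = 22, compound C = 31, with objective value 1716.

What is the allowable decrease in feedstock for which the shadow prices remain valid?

Binding constraints: labor, feedstock. The basis is B = [[5,1],[6,3]] with det 9.
Per unit decrease in feedstock, x* moves by d = (0.1111, -0.5556).
The basis stays optimal until compound C reaches 0; allowable decrease = 55.8 kg.

55.8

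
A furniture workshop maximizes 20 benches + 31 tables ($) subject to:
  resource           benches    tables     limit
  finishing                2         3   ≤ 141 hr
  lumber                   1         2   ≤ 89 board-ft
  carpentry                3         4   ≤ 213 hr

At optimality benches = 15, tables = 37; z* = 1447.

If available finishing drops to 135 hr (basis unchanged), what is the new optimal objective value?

1393

Check each constraint at x*: finishing 141/141 (tight); lumber 89/89 (tight); carpentry 193/213 (slack 20).
By complementary slackness, y = 0 for the non-binding constraint.
Dual feasibility on the basic columns requires 2·y_finishing + 1·y_lumber = 20, 3·y_finishing + 2·y_lumber = 31.
→ y_finishing = 9 and y_lumber = 2.
Δz = y_finishing·Δb = 9 × (-6) = -54, so new z* = 1447 − 54 = 1393.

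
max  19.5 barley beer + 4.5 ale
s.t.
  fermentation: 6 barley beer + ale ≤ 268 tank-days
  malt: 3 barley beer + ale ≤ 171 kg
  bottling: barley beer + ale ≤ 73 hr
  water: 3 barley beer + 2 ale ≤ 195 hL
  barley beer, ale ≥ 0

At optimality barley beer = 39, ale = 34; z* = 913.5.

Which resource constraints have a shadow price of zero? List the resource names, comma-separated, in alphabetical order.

fermentation: 268/268 (binding)
malt: 151/171 (slack 20)
bottling: 73/73 (binding)
water: 185/195 (slack 10)
By complementary slackness, a constraint with positive slack has shadow price 0 → malt, water.

malt, water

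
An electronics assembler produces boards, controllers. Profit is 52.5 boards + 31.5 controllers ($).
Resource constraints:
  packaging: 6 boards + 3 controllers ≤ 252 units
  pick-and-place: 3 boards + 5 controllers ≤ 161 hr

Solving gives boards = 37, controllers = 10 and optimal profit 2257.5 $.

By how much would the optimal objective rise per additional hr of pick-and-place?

1.5

At the optimum: packaging uses 252 of 252 (binding); pick-and-place uses 161 of 161 (binding).
Dual feasibility on the basic columns requires 6·y_packaging + 3·y_pick-and-place = 52.5, 3·y_packaging + 5·y_pick-and-place = 31.5.
This yields shadow prices y_packaging = 8, y_pick-and-place = 1.5.
Shadow price of pick-and-place = 1.5.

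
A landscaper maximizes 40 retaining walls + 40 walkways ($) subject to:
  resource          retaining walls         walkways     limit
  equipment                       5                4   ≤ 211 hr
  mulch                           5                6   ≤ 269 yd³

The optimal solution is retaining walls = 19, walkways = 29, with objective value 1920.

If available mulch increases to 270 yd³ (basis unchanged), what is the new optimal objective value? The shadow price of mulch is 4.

Δb = 1, so new z* = 1920 + (4)·(1) = 1920 + 4 = 1924.

1924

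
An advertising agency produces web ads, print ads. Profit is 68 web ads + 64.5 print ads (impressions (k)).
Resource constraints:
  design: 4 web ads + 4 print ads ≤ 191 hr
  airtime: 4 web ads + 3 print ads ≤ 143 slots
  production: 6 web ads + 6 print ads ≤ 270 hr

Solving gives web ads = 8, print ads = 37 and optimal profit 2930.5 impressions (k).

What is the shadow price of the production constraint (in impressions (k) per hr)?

9

At the optimum: design uses 180 of 191 (slack = 11); airtime uses 143 of 143 (binding); production uses 270 of 270 (binding).
By complementary slackness, y = 0 for the non-binding constraint.
The binding rows give the dual system: 4·y_airtime + 6·y_production = 68 and 3·y_airtime + 6·y_production = 64.5.
This yields shadow prices y_airtime = 3.5, y_production = 9.
Shadow price of production = 9.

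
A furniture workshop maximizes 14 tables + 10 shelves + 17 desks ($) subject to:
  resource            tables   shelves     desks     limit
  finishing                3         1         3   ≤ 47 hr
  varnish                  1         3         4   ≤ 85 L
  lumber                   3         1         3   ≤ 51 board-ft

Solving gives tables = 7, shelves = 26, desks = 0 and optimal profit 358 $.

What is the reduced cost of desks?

At the optimum: finishing uses 47 of 47 (binding); varnish uses 85 of 85 (binding); lumber uses 47 of 51 (slack = 4).
Slack constraints have shadow price 0 (complementary slackness).
The binding rows give the dual system: 3·y_finishing + 1·y_varnish = 14 and 1·y_finishing + 3·y_varnish = 10.
This yields shadow prices y_finishing = 4, y_varnish = 2.
Reduced cost of desks: c₃ − yᵀa₃ = 17 − (4·3 + 2·4) = 17 − 20 = -3.

-3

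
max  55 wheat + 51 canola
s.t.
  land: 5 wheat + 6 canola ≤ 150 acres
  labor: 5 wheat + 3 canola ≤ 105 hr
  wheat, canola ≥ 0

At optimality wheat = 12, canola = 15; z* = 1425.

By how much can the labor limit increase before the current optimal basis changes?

45

Binding constraints: land, labor. The basis is B = [[5,6],[5,3]] with det -15.
Per unit increase in labor, x* moves by d = (0.4, -0.3333).
The basis stays optimal until canola reaches 0; allowable increase = 45 hr.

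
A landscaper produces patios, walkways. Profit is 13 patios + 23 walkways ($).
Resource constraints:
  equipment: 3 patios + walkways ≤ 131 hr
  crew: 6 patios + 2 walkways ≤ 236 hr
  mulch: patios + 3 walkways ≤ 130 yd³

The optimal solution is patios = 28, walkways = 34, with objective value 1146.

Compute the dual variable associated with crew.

1

At the optimum: equipment uses 118 of 131 (slack = 13); crew uses 236 of 236 (binding); mulch uses 130 of 130 (binding).
Since equipment is not tight, its dual is 0.
The binding rows give the dual system: 6·y_crew + 1·y_mulch = 13 and 2·y_crew + 3·y_mulch = 23.
→ y_crew = 1 and y_mulch = 7.
Shadow price of crew = 1.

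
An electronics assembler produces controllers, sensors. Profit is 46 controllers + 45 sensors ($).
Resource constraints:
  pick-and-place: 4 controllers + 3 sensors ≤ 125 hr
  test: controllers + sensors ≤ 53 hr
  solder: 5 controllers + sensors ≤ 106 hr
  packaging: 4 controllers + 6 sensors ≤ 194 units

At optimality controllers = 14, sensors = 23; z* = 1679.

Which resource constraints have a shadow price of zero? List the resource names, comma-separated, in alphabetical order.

pick-and-place: 125/125 (binding)
test: 37/53 (slack 16)
solder: 93/106 (slack 13)
packaging: 194/194 (binding)
By complementary slackness, a constraint with positive slack has shadow price 0 → solder, test.

solder, test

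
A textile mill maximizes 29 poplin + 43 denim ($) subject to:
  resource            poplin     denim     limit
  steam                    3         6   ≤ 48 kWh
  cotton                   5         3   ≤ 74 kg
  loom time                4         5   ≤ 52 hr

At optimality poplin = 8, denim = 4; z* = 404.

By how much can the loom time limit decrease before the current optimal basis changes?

Binding constraints: steam, loom time. The basis is B = [[3,6],[4,5]] with det -9.
Per unit decrease in loom time, x* moves by d = (-0.6667, 0.3333).
The basis stays optimal until poplin reaches 0; allowable decrease = 12 hr.

12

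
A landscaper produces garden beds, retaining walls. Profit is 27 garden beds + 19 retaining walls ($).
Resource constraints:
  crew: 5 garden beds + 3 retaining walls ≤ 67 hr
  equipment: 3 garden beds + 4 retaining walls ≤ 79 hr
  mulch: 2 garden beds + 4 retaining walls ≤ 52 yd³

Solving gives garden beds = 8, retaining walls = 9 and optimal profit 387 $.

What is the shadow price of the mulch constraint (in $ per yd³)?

1

Check each constraint at x*: crew 67/67 (tight); equipment 60/79 (slack 19); mulch 52/52 (tight).
Since equipment is not tight, its dual is 0.
From A_Bᵀ y = c: 5·y_crew + 2·y_mulch = 27; 3·y_crew + 4·y_mulch = 19.
→ y_crew = 5 and y_mulch = 1.
Shadow price of mulch = 1.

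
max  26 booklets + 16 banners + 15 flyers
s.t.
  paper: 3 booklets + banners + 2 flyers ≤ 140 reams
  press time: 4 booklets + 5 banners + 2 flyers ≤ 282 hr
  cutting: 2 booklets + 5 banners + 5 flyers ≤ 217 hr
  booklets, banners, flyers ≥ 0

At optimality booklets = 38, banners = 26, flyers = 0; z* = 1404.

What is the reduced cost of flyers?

-1

Binding: paper and press time. Non-binding: cutting (11 unused).
Slack constraints have shadow price 0 (complementary slackness).
Dual feasibility on the basic columns requires 3·y_paper + 4·y_press time = 26, 1·y_paper + 5·y_press time = 16.
This yields shadow prices y_paper = 6, y_press time = 2.
Reduced cost of flyers: c₃ − yᵀa₃ = 15 − (6·2 + 2·2) = 15 − 16 = -1.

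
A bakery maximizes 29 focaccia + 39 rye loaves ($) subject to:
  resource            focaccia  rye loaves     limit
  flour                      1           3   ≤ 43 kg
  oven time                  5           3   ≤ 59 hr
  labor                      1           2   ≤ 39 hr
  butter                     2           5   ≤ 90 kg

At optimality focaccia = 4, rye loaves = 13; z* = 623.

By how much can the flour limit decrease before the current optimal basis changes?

31.2

Binding constraints: flour, oven time. The basis is B = [[1,3],[5,3]] with det -12.
Per unit decrease in flour, x* moves by d = (0.25, -0.4167).
The basis stays optimal until rye loaves reaches 0; allowable decrease = 31.2 kg.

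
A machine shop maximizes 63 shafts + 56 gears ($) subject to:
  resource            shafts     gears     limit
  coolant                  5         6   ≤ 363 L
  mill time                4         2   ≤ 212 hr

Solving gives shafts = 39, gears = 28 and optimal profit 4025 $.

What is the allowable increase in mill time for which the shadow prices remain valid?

78.4

Binding constraints: coolant, mill time. The basis is B = [[5,6],[4,2]] with det -14.
Per unit increase in mill time, x* moves by d = (0.4286, -0.3571).
The basis stays optimal until gears reaches 0; allowable increase = 78.4 hr.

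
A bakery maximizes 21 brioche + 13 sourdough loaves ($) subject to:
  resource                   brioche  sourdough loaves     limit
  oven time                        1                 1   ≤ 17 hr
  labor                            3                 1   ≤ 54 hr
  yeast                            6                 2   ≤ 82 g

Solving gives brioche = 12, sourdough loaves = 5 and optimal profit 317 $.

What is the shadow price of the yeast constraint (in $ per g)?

2

Binding: oven time and yeast. Non-binding: labor (13 unused).
By complementary slackness, y = 0 for the non-binding constraint.
The binding rows give the dual system: 1·y_oven time + 6·y_yeast = 21 and 1·y_oven time + 2·y_yeast = 13.
This yields shadow prices y_oven time = 9, y_yeast = 2.
Shadow price of yeast = 2.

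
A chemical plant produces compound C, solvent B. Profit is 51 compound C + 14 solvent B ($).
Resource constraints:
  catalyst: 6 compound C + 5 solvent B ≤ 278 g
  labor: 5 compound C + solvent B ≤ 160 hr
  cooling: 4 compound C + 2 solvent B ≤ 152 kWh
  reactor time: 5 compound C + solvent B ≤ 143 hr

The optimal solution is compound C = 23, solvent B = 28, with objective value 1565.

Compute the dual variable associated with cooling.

At the optimum: catalyst uses 278 of 278 (binding); labor uses 143 of 160 (slack = 17); cooling uses 148 of 152 (slack = 4); reactor time uses 143 of 143 (binding).
By complementary slackness, y = 0 for the non-binding constraints.
Dual feasibility on the basic columns requires 6·y_catalyst + 5·y_reactor time = 51, 5·y_catalyst + 1·y_reactor time = 14.
This yields shadow prices y_catalyst = 1, y_reactor time = 9.
Shadow price of cooling = 0.

0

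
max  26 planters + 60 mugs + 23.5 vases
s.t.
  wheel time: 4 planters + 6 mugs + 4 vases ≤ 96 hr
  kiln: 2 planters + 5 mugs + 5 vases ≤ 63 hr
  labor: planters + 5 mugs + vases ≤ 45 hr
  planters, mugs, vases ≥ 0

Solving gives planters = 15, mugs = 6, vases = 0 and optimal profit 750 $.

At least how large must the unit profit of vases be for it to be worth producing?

26

Binding: wheel time and labor. Non-binding: kiln (3 unused).
By complementary slackness, y = 0 for the non-binding constraint.
The binding rows give the dual system: 4·y_wheel time + 1·y_labor = 26 and 6·y_wheel time + 5·y_labor = 60.
→ y_wheel time = 5 and y_labor = 6.
vases enters the basis when its profit ≥ yᵀa₃ = 5·4 + 6·1 = 26.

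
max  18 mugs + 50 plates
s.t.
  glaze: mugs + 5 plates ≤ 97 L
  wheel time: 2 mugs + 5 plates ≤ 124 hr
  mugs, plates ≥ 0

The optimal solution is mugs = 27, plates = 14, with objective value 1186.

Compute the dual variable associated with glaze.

2

Check each constraint at x*: glaze 97/97 (tight); wheel time 124/124 (tight).
The binding rows give the dual system: 1·y_glaze + 2·y_wheel time = 18 and 5·y_glaze + 5·y_wheel time = 50.
Solving: y_glaze = 2, y_wheel time = 8.
Shadow price of glaze = 2.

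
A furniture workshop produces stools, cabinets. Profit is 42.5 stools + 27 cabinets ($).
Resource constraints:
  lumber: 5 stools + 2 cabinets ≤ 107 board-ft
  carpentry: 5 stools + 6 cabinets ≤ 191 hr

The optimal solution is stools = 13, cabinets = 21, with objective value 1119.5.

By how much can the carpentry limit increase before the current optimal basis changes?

Binding constraints: lumber, carpentry. The basis is B = [[5,2],[5,6]] with det 20.
Per unit increase in carpentry, x* moves by d = (-0.1, 0.25).
The basis stays optimal until stools reaches 0; allowable increase = 130 hr.

130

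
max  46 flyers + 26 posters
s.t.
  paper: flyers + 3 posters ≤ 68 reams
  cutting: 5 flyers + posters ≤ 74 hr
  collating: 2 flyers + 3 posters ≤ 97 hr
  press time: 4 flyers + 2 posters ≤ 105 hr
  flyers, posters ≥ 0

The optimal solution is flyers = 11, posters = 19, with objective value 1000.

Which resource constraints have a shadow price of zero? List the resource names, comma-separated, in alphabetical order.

paper: 68/68 (binding)
cutting: 74/74 (binding)
collating: 79/97 (slack 18)
press time: 82/105 (slack 23)
By complementary slackness, a constraint with positive slack has shadow price 0 → collating, press time.

collating, press time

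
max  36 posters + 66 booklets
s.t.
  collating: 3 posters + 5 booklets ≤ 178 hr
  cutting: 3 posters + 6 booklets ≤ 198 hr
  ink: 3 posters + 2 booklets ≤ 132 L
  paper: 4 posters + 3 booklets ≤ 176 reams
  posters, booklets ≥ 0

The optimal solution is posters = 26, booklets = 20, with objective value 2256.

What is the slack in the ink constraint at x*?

14

ink used = 3·26 + 2·20 = 118; slack = 132 − 118 = 14.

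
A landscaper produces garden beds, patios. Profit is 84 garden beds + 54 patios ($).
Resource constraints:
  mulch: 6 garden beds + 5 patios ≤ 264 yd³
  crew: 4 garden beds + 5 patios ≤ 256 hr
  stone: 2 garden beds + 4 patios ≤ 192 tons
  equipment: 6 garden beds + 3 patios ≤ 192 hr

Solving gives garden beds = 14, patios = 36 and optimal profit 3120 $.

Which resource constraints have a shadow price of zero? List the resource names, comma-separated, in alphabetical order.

mulch: 264/264 (binding)
crew: 236/256 (slack 20)
stone: 172/192 (slack 20)
equipment: 192/192 (binding)
By complementary slackness, a constraint with positive slack has shadow price 0 → crew, stone.

crew, stone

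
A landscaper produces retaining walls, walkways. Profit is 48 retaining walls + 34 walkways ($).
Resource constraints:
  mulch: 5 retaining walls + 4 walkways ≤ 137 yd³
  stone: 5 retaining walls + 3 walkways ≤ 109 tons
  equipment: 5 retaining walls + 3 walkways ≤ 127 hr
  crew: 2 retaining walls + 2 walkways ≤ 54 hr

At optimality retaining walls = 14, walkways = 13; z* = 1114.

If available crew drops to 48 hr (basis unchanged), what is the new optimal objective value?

Binding: stone and crew. Non-binding: mulch (15 unused), equipment (18 unused).
Slack constraints have shadow price 0 (complementary slackness).
From A_Bᵀ y = c: 5·y_stone + 2·y_crew = 48; 3·y_stone + 2·y_crew = 34.
This yields shadow prices y_stone = 7, y_crew = 6.5.
Δz = y_crew·Δb = 6.5 × (-6) = -39, so new z* = 1114 − 39 = 1075.

1075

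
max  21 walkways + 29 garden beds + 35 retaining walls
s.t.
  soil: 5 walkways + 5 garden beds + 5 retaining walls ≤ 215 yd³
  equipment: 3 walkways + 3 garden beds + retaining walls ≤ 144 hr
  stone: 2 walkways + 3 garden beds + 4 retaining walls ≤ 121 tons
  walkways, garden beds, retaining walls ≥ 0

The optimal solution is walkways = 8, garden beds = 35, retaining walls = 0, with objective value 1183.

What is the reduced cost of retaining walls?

Binding: soil and stone. Non-binding: equipment (15 unused).
By complementary slackness, y = 0 for the non-binding constraint.
From A_Bᵀ y = c: 5·y_soil + 2·y_stone = 21; 5·y_soil + 3·y_stone = 29.
Solving: y_soil = 1, y_stone = 8.
Reduced cost of retaining walls: c₃ − yᵀa₃ = 35 − (1·5 + 8·4) = 35 − 37 = -2.

-2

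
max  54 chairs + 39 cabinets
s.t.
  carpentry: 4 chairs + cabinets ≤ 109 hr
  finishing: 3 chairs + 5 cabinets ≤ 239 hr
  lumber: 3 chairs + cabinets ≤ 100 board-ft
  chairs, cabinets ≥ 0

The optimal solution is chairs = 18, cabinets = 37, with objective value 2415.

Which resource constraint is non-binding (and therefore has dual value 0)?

lumber

carpentry: 109/109 (binding)
finishing: 239/239 (binding)
lumber: 91/100 (slack 9)
By complementary slackness, a constraint with positive slack has shadow price 0 → lumber.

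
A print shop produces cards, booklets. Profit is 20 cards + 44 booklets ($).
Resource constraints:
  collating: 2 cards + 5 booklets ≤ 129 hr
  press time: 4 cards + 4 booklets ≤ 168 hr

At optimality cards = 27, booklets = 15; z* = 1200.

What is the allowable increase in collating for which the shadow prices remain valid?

81

Binding constraints: collating, press time. The basis is B = [[2,5],[4,4]] with det -12.
Per unit increase in collating, x* moves by d = (-0.3333, 0.3333).
The basis stays optimal until cards reaches 0; allowable increase = 81 hr.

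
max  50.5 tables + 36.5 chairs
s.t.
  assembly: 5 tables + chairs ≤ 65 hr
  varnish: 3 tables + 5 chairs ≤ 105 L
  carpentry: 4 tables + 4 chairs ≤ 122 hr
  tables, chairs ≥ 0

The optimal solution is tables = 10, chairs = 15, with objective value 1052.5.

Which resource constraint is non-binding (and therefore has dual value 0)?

assembly: 65/65 (binding)
varnish: 105/105 (binding)
carpentry: 100/122 (slack 22)
By complementary slackness, a constraint with positive slack has shadow price 0 → carpentry.

carpentry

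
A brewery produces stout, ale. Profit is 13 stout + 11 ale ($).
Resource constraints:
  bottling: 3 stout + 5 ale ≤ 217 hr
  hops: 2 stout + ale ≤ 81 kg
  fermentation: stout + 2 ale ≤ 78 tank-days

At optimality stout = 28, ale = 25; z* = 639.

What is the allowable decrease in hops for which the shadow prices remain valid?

42

Binding constraints: hops, fermentation. The basis is B = [[2,1],[1,2]] with det 3.
Per unit decrease in hops, x* moves by d = (-0.6667, 0.3333).
The basis stays optimal until stout reaches 0; allowable decrease = 42 kg.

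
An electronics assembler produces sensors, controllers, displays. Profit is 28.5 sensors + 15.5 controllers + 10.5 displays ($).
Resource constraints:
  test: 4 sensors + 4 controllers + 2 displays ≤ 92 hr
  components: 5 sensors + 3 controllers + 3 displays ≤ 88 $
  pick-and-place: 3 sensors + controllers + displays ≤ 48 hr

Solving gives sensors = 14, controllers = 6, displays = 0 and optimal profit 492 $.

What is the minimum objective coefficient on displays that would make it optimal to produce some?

15.5

Binding: components and pick-and-place. Non-binding: test (12 unused).
Slack constraints have shadow price 0 (complementary slackness).
Dual feasibility on the basic columns requires 5·y_components + 3·y_pick-and-place = 28.5, 3·y_components + 1·y_pick-and-place = 15.5.
Solving: y_components = 4.5, y_pick-and-place = 2.
displays enters the basis when its profit ≥ yᵀa₃ = 4.5·3 + 2·1 = 15.5.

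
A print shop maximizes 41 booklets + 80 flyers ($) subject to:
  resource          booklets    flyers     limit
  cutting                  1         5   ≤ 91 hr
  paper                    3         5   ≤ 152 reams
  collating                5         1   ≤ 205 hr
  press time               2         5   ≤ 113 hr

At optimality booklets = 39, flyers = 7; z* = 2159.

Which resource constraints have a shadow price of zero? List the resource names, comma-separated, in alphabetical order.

collating, cutting

cutting: 74/91 (slack 17)
paper: 152/152 (binding)
collating: 202/205 (slack 3)
press time: 113/113 (binding)
By complementary slackness, a constraint with positive slack has shadow price 0 → collating, cutting.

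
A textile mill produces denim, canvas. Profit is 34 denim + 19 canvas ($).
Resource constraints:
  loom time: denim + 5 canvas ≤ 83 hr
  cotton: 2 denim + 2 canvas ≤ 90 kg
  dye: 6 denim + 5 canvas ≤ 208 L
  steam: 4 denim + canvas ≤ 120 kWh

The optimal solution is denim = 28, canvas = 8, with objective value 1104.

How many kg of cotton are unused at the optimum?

cotton used = 2·28 + 2·8 = 72; slack = 90 − 72 = 18.

18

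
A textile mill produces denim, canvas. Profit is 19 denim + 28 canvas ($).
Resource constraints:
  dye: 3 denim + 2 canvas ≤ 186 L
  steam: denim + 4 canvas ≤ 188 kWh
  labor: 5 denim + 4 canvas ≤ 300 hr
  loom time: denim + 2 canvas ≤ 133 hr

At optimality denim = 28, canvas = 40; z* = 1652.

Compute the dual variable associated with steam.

4

Binding: steam and labor. Non-binding: dye (22 unused), loom time (25 unused).
Slack constraints have shadow price 0 (complementary slackness).
Dual feasibility on the basic columns requires 1·y_steam + 5·y_labor = 19, 4·y_steam + 4·y_labor = 28.
This yields shadow prices y_steam = 4, y_labor = 3.
Shadow price of steam = 4.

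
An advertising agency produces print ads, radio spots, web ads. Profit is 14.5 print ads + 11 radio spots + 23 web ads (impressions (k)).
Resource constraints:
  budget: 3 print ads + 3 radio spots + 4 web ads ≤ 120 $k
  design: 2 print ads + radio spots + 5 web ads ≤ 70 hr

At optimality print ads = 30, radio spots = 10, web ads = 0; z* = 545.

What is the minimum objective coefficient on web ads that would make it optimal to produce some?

27.5

At the optimum: budget uses 120 of 120 (binding); design uses 70 of 70 (binding).
From A_Bᵀ y = c: 3·y_budget + 2·y_design = 14.5; 3·y_budget + 1·y_design = 11.
Solving: y_budget = 2.5, y_design = 3.5.
web ads enters the basis when its profit ≥ yᵀa₃ = 2.5·4 + 3.5·5 = 27.5.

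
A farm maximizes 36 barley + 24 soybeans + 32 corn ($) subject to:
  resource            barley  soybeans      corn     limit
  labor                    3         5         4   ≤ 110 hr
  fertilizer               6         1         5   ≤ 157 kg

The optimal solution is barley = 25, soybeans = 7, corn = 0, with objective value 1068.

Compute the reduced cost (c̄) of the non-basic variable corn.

At the optimum: labor uses 110 of 110 (binding); fertilizer uses 157 of 157 (binding).
From A_Bᵀ y = c: 3·y_labor + 6·y_fertilizer = 36; 5·y_labor + 1·y_fertilizer = 24.
→ y_labor = 4 and y_fertilizer = 4.
Reduced cost of corn: c₃ − yᵀa₃ = 32 − (4·4 + 4·5) = 32 − 36 = -4.

-4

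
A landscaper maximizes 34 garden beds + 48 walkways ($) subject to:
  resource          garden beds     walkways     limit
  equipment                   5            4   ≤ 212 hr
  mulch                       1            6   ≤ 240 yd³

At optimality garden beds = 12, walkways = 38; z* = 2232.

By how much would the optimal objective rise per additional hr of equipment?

Both equipment and mulch are binding at x*.
Dual feasibility on the basic columns requires 5·y_equipment + 1·y_mulch = 34, 4·y_equipment + 6·y_mulch = 48.
Solving: y_equipment = 6, y_mulch = 4.
Shadow price of equipment = 6.

6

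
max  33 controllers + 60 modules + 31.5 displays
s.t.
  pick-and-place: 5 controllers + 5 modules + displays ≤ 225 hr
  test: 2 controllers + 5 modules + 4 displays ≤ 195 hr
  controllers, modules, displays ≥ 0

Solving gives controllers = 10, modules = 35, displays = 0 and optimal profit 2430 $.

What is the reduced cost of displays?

Both pick-and-place and test are binding at x*.
From A_Bᵀ y = c: 5·y_pick-and-place + 2·y_test = 33; 5·y_pick-and-place + 5·y_test = 60.
→ y_pick-and-place = 3 and y_test = 9.
Reduced cost of displays: c₃ − yᵀa₃ = 31.5 − (3·1 + 9·4) = 31.5 − 39 = -7.5.

-7.5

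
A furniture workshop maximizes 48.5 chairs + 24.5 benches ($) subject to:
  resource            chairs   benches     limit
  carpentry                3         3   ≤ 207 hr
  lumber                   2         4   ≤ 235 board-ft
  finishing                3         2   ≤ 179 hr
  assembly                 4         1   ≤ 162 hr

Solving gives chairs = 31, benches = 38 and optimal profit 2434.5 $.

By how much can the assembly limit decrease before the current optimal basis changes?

31.5

Binding constraints: carpentry, assembly. The basis is B = [[3,3],[4,1]] with det -9.
Per unit decrease in assembly, x* moves by d = (-0.3333, 0.3333).
The basis stays optimal until lumber becomes binding; allowable decrease = 31.5 hr.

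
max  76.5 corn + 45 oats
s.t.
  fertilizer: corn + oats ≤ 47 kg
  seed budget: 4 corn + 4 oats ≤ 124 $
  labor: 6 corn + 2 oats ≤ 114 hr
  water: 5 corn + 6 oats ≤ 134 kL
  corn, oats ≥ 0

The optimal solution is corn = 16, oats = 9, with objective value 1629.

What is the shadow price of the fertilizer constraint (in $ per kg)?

0

Check each constraint at x*: fertilizer 25/47 (slack 22); seed budget 100/124 (slack 24); labor 114/114 (tight); water 134/134 (tight).
Since fertilizer, seed budget are not tight, their duals are 0.
From A_Bᵀ y = c: 6·y_labor + 5·y_water = 76.5; 2·y_labor + 6·y_water = 45.
Solving: y_labor = 9, y_water = 4.5.
Shadow price of fertilizer = 0.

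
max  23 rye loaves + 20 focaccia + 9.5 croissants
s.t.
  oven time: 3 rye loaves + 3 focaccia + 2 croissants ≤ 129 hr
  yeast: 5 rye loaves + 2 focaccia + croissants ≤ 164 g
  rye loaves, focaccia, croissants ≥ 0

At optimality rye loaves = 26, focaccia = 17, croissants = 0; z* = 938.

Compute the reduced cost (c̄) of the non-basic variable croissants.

-3.5

At the optimum: oven time uses 129 of 129 (binding); yeast uses 164 of 164 (binding).
Dual feasibility on the basic columns requires 3·y_oven time + 5·y_yeast = 23, 3·y_oven time + 2·y_yeast = 20.
Solving: y_oven time = 6, y_yeast = 1.
Reduced cost of croissants: c₃ − yᵀa₃ = 9.5 − (6·2 + 1·1) = 9.5 − 13 = -3.5.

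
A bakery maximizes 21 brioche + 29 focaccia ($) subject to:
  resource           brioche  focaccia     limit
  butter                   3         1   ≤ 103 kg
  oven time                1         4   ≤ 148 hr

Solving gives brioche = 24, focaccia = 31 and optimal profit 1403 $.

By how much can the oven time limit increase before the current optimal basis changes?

Binding constraints: butter, oven time. The basis is B = [[3,1],[1,4]] with det 11.
Per unit increase in oven time, x* moves by d = (-0.0909, 0.2727).
The basis stays optimal until brioche reaches 0; allowable increase = 264 hr.

264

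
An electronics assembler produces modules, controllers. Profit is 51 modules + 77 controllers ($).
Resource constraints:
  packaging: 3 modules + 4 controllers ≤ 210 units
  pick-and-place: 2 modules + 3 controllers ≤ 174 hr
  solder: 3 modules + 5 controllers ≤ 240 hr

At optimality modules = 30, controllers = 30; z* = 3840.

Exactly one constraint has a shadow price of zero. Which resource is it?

pick-and-place

packaging: 210/210 (binding)
pick-and-place: 150/174 (slack 24)
solder: 240/240 (binding)
By complementary slackness, a constraint with positive slack has shadow price 0 → pick-and-place.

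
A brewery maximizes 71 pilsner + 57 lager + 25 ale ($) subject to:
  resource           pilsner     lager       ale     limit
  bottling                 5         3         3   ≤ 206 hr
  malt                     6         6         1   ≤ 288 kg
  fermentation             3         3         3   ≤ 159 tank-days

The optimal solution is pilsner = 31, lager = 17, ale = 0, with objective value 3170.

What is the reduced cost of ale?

Check each constraint at x*: bottling 206/206 (tight); malt 288/288 (tight); fermentation 144/159 (slack 15).
Slack constraints have shadow price 0 (complementary slackness).
Dual feasibility on the basic columns requires 5·y_bottling + 6·y_malt = 71, 3·y_bottling + 6·y_malt = 57.
Solving: y_bottling = 7, y_malt = 6.
Reduced cost of ale: c₃ − yᵀa₃ = 25 − (7·3 + 6·1) = 25 − 27 = -2.

-2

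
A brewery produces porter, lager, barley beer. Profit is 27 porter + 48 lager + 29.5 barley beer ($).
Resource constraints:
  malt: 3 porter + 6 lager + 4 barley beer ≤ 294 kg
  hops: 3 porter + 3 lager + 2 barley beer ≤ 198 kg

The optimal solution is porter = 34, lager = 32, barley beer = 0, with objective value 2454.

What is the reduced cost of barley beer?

-2.5

At the optimum: malt uses 294 of 294 (binding); hops uses 198 of 198 (binding).
Dual feasibility on the basic columns requires 3·y_malt + 3·y_hops = 27, 6·y_malt + 3·y_hops = 48.
This yields shadow prices y_malt = 7, y_hops = 2.
Reduced cost of barley beer: c₃ − yᵀa₃ = 29.5 − (7·4 + 2·2) = 29.5 − 32 = -2.5.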